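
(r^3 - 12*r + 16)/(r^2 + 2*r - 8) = r - 2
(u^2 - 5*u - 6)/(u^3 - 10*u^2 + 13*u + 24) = (u - 6)/(u^2 - 11*u + 24)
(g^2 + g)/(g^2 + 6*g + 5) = g/(g + 5)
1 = 1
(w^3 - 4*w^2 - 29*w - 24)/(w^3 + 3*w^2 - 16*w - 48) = (w^2 - 7*w - 8)/(w^2 - 16)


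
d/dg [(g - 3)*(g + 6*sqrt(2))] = 2*g - 3 + 6*sqrt(2)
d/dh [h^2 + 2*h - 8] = 2*h + 2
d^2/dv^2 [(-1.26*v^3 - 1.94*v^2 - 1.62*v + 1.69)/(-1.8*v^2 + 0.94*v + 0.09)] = (7.105427357601e-15*v^5 + 19.697472*v^3 - 30.328344*v^2 + 18.792756*v - 3.776804)/(5.832*v^6 - 9.1368*v^5 + 3.89664*v^4 + 0.0830960000000003*v^3 - 0.194832*v^2 - 0.022842*v - 0.000729)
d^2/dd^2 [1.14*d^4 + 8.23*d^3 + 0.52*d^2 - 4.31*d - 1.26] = 13.68*d^2 + 49.38*d + 1.04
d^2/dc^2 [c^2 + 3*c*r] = 2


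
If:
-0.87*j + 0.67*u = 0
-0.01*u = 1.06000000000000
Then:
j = -81.63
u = -106.00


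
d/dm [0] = 0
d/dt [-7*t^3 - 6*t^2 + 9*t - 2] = -21*t^2 - 12*t + 9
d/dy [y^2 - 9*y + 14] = 2*y - 9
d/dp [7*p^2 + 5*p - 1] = 14*p + 5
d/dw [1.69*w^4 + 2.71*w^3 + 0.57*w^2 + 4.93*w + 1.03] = 6.76*w^3 + 8.13*w^2 + 1.14*w + 4.93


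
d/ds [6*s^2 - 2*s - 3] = 12*s - 2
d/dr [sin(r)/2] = cos(r)/2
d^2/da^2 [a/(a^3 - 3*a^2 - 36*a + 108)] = 6*(3*a*(-a^2 + 2*a + 12)^2 + (-a^2 - a*(a - 1) + 2*a + 12)*(a^3 - 3*a^2 - 36*a + 108))/(a^3 - 3*a^2 - 36*a + 108)^3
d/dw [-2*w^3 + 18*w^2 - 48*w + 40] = -6*w^2 + 36*w - 48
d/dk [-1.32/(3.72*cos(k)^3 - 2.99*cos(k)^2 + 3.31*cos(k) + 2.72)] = (-14.7312*cos(k)^2 + 7.8936*cos(k) - 4.3692)*sin(k)/(3.72*cos(k)^3 - 2.99*cos(k)^2 + 3.31*cos(k) + 2.72)^2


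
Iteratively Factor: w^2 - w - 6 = (w + 2)*(w - 3)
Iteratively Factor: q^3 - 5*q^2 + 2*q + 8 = (q + 1)*(q^2 - 6*q + 8) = (q - 2)*(q + 1)*(q - 4)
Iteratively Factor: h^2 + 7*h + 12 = (h + 3)*(h + 4)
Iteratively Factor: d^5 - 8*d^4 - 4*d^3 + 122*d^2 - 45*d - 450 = (d - 5)*(d^4 - 3*d^3 - 19*d^2 + 27*d + 90) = (d - 5)*(d - 3)*(d^3 - 19*d - 30) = (d - 5)^2*(d - 3)*(d^2 + 5*d + 6) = (d - 5)^2*(d - 3)*(d + 3)*(d + 2)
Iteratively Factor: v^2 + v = (v + 1)*(v)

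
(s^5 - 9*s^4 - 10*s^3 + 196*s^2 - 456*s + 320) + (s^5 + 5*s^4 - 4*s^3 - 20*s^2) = 2*s^5 - 4*s^4 - 14*s^3 + 176*s^2 - 456*s + 320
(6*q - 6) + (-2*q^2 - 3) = -2*q^2 + 6*q - 9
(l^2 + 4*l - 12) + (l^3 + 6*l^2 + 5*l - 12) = l^3 + 7*l^2 + 9*l - 24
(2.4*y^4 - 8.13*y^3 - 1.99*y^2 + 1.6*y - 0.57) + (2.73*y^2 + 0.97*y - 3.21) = 2.4*y^4 - 8.13*y^3 + 0.74*y^2 + 2.57*y - 3.78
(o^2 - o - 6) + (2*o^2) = 3*o^2 - o - 6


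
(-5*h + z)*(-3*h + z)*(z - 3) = 15*h^2*z - 45*h^2 - 8*h*z^2 + 24*h*z + z^3 - 3*z^2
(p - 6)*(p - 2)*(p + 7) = p^3 - p^2 - 44*p + 84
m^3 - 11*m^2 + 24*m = m*(m - 8)*(m - 3)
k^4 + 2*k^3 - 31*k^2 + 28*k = k*(k - 4)*(k - 1)*(k + 7)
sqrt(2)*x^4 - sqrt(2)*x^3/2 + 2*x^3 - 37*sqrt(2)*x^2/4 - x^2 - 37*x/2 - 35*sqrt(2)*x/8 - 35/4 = (x - 7/2)*(x + 5/2)*(x + sqrt(2))*(sqrt(2)*x + sqrt(2)/2)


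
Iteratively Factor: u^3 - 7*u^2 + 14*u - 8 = (u - 1)*(u^2 - 6*u + 8) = (u - 4)*(u - 1)*(u - 2)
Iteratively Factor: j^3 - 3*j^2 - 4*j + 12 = (j - 2)*(j^2 - j - 6) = (j - 3)*(j - 2)*(j + 2)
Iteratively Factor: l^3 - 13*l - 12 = (l + 1)*(l^2 - l - 12) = (l - 4)*(l + 1)*(l + 3)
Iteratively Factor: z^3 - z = (z - 1)*(z^2 + z) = (z - 1)*(z + 1)*(z)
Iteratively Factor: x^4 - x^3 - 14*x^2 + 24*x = (x)*(x^3 - x^2 - 14*x + 24) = x*(x - 3)*(x^2 + 2*x - 8) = x*(x - 3)*(x - 2)*(x + 4)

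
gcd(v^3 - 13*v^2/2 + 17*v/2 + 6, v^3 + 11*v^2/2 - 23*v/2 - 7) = v + 1/2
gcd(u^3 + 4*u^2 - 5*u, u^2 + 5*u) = u^2 + 5*u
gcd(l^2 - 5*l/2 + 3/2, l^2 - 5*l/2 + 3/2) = l^2 - 5*l/2 + 3/2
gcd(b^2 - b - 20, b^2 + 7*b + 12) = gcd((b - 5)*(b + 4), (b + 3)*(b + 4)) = b + 4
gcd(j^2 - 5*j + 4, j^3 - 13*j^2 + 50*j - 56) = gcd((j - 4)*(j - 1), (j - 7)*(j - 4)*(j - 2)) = j - 4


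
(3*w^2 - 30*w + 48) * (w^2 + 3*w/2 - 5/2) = 3*w^4 - 51*w^3/2 - 9*w^2/2 + 147*w - 120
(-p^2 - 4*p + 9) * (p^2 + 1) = -p^4 - 4*p^3 + 8*p^2 - 4*p + 9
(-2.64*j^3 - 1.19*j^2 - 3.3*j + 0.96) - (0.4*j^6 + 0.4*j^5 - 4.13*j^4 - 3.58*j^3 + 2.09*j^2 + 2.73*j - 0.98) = -0.4*j^6 - 0.4*j^5 + 4.13*j^4 + 0.94*j^3 - 3.28*j^2 - 6.03*j + 1.94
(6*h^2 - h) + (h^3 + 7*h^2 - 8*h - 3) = h^3 + 13*h^2 - 9*h - 3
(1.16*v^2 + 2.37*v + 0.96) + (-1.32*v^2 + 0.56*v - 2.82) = -0.16*v^2 + 2.93*v - 1.86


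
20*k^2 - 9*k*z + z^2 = (-5*k + z)*(-4*k + z)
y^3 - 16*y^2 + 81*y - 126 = (y - 7)*(y - 6)*(y - 3)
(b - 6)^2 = b^2 - 12*b + 36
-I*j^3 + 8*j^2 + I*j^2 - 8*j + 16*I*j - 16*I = (j + 4*I)^2*(-I*j + I)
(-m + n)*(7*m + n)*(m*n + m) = -7*m^3*n - 7*m^3 + 6*m^2*n^2 + 6*m^2*n + m*n^3 + m*n^2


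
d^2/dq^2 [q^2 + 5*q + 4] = 2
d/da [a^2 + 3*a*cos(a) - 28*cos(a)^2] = -3*a*sin(a) + 2*a + 28*sin(2*a) + 3*cos(a)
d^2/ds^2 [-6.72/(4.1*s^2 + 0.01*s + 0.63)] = (225.9264*s^2 + 0.55104*s - 6.72*(8.2*s + 0.01)*(16.4*s + 0.02) + 34.71552)/(4.1*s^2 + 0.01*s + 0.63)^3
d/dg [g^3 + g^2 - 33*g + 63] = 3*g^2 + 2*g - 33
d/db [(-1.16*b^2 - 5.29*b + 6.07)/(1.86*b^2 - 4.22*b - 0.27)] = (14.7346*b^2 - 21.954*b + 27.0437)/(3.4596*b^4 - 15.6984*b^3 + 16.804*b^2 + 2.2788*b + 0.0729)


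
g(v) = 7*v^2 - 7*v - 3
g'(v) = 14*v - 7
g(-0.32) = -0.04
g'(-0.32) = -11.48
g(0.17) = -3.99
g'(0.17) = -4.62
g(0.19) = -4.08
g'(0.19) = -4.34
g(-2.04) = 40.41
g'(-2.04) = -35.56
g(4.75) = 121.69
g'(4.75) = 59.50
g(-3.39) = 101.17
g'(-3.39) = -54.46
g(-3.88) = 129.54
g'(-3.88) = -61.32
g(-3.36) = 99.55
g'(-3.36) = -54.04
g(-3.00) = 81.00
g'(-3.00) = -49.00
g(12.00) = 921.00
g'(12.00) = 161.00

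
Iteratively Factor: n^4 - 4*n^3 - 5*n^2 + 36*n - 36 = (n - 2)*(n^3 - 2*n^2 - 9*n + 18) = (n - 2)^2*(n^2 - 9) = (n - 3)*(n - 2)^2*(n + 3)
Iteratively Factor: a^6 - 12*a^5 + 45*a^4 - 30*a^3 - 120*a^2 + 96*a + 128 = (a - 4)*(a^5 - 8*a^4 + 13*a^3 + 22*a^2 - 32*a - 32) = (a - 4)^2*(a^4 - 4*a^3 - 3*a^2 + 10*a + 8) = (a - 4)^2*(a - 2)*(a^3 - 2*a^2 - 7*a - 4) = (a - 4)^3*(a - 2)*(a^2 + 2*a + 1) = (a - 4)^3*(a - 2)*(a + 1)*(a + 1)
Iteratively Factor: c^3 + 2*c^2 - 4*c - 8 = (c - 2)*(c^2 + 4*c + 4) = (c - 2)*(c + 2)*(c + 2)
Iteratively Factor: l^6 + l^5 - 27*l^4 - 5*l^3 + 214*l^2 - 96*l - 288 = (l - 2)*(l^5 + 3*l^4 - 21*l^3 - 47*l^2 + 120*l + 144) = (l - 3)*(l - 2)*(l^4 + 6*l^3 - 3*l^2 - 56*l - 48) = (l - 3)*(l - 2)*(l + 4)*(l^3 + 2*l^2 - 11*l - 12) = (l - 3)^2*(l - 2)*(l + 4)*(l^2 + 5*l + 4) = (l - 3)^2*(l - 2)*(l + 1)*(l + 4)*(l + 4)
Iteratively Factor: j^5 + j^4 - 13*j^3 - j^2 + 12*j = (j - 3)*(j^4 + 4*j^3 - j^2 - 4*j) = (j - 3)*(j - 1)*(j^3 + 5*j^2 + 4*j) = (j - 3)*(j - 1)*(j + 4)*(j^2 + j) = j*(j - 3)*(j - 1)*(j + 4)*(j + 1)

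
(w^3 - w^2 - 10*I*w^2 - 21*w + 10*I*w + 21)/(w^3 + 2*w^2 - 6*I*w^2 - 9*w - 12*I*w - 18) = (w^2 - w*(1 + 7*I) + 7*I)/(w^2 + w*(2 - 3*I) - 6*I)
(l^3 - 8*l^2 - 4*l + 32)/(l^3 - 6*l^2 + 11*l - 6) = (l^2 - 6*l - 16)/(l^2 - 4*l + 3)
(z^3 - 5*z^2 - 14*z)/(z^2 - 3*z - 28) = z*(z + 2)/(z + 4)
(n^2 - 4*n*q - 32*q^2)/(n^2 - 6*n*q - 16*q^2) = (n + 4*q)/(n + 2*q)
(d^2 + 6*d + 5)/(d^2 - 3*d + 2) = (d^2 + 6*d + 5)/(d^2 - 3*d + 2)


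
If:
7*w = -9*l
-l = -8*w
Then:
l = 0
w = 0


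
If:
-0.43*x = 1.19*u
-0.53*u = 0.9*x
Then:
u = 0.00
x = 0.00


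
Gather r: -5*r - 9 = -5*r - 9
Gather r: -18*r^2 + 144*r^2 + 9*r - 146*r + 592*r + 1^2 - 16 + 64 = 126*r^2 + 455*r + 49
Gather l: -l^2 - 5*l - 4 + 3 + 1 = -l^2 - 5*l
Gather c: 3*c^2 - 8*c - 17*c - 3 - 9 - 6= 3*c^2 - 25*c - 18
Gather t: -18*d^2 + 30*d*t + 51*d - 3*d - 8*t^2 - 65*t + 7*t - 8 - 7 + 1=-18*d^2 + 48*d - 8*t^2 + t*(30*d - 58) - 14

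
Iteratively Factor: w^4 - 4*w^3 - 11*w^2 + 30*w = (w - 2)*(w^3 - 2*w^2 - 15*w) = w*(w - 2)*(w^2 - 2*w - 15) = w*(w - 5)*(w - 2)*(w + 3)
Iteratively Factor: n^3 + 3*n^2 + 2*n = (n)*(n^2 + 3*n + 2) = n*(n + 2)*(n + 1)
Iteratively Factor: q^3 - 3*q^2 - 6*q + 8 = (q - 1)*(q^2 - 2*q - 8) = (q - 1)*(q + 2)*(q - 4)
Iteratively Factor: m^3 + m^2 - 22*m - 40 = (m + 4)*(m^2 - 3*m - 10) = (m - 5)*(m + 4)*(m + 2)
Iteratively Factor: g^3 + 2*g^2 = (g)*(g^2 + 2*g) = g*(g + 2)*(g)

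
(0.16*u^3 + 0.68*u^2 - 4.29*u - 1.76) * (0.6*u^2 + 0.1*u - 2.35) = 0.096*u^5 + 0.424*u^4 - 2.882*u^3 - 3.083*u^2 + 9.9055*u + 4.136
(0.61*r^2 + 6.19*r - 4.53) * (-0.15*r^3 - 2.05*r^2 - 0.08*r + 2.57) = -0.0915*r^5 - 2.179*r^4 - 12.0588*r^3 + 10.359*r^2 + 16.2707*r - 11.6421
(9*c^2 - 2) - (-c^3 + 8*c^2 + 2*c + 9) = c^3 + c^2 - 2*c - 11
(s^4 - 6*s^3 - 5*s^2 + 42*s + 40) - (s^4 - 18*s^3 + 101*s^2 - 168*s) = 12*s^3 - 106*s^2 + 210*s + 40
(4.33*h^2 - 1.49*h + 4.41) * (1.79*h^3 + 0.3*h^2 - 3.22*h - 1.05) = 7.7507*h^5 - 1.3681*h^4 - 6.4957*h^3 + 1.5743*h^2 - 12.6357*h - 4.6305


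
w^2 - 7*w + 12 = (w - 4)*(w - 3)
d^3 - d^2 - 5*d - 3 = (d - 3)*(d + 1)^2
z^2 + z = z*(z + 1)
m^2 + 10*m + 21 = (m + 3)*(m + 7)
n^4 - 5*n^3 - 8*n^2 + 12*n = n*(n - 6)*(n - 1)*(n + 2)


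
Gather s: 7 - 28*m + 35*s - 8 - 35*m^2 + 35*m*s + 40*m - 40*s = -35*m^2 + 12*m + s*(35*m - 5) - 1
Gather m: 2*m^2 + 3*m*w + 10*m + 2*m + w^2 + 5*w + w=2*m^2 + m*(3*w + 12) + w^2 + 6*w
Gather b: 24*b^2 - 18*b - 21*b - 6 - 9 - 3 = 24*b^2 - 39*b - 18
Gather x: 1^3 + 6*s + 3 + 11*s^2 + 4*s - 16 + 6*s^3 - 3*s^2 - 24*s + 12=6*s^3 + 8*s^2 - 14*s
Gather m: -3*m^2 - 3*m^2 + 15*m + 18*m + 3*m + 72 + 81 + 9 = -6*m^2 + 36*m + 162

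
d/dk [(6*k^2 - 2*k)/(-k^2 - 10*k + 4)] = 2*(-31*k^2 + 24*k - 4)/(k^4 + 20*k^3 + 92*k^2 - 80*k + 16)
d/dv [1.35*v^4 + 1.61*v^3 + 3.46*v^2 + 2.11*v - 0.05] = 5.4*v^3 + 4.83*v^2 + 6.92*v + 2.11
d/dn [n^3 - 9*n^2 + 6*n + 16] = 3*n^2 - 18*n + 6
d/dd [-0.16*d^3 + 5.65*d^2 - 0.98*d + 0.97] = -0.48*d^2 + 11.3*d - 0.98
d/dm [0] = 0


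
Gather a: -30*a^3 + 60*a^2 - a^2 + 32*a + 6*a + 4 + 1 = -30*a^3 + 59*a^2 + 38*a + 5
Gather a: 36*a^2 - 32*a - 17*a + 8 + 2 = 36*a^2 - 49*a + 10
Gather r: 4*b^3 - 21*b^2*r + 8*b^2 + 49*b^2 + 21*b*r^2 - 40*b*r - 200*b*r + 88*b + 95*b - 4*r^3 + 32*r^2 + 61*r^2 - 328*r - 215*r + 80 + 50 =4*b^3 + 57*b^2 + 183*b - 4*r^3 + r^2*(21*b + 93) + r*(-21*b^2 - 240*b - 543) + 130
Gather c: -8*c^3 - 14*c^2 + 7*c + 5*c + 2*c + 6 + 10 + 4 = -8*c^3 - 14*c^2 + 14*c + 20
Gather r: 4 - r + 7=11 - r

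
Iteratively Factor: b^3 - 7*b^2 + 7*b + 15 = (b - 5)*(b^2 - 2*b - 3) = (b - 5)*(b + 1)*(b - 3)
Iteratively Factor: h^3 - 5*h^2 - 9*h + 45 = (h + 3)*(h^2 - 8*h + 15) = (h - 3)*(h + 3)*(h - 5)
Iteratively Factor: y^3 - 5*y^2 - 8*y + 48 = (y - 4)*(y^2 - y - 12) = (y - 4)^2*(y + 3)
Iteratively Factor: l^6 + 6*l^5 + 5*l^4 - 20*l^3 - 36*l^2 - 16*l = (l + 1)*(l^5 + 5*l^4 - 20*l^2 - 16*l) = (l + 1)*(l + 4)*(l^4 + l^3 - 4*l^2 - 4*l) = (l + 1)^2*(l + 4)*(l^3 - 4*l) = (l + 1)^2*(l + 2)*(l + 4)*(l^2 - 2*l) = l*(l + 1)^2*(l + 2)*(l + 4)*(l - 2)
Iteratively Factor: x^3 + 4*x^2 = (x)*(x^2 + 4*x) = x^2*(x + 4)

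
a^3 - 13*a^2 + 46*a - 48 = (a - 8)*(a - 3)*(a - 2)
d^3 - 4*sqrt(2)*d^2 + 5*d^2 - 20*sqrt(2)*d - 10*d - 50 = (d + 5)*(d - 5*sqrt(2))*(d + sqrt(2))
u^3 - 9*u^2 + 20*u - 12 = (u - 6)*(u - 2)*(u - 1)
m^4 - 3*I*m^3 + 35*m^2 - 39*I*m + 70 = (m - 7*I)*(m - 2*I)*(m + I)*(m + 5*I)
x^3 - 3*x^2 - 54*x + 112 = (x - 8)*(x - 2)*(x + 7)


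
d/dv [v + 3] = 1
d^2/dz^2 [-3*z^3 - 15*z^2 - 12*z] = -18*z - 30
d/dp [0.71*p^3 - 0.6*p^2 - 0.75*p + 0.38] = 2.13*p^2 - 1.2*p - 0.75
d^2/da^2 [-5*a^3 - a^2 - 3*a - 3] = -30*a - 2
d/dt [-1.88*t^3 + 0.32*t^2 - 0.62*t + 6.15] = -5.64*t^2 + 0.64*t - 0.62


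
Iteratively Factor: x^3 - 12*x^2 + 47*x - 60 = (x - 4)*(x^2 - 8*x + 15) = (x - 5)*(x - 4)*(x - 3)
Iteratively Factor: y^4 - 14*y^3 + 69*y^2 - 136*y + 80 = (y - 4)*(y^3 - 10*y^2 + 29*y - 20) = (y - 5)*(y - 4)*(y^2 - 5*y + 4) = (y - 5)*(y - 4)*(y - 1)*(y - 4)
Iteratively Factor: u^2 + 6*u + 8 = (u + 4)*(u + 2)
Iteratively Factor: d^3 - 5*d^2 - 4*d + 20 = (d + 2)*(d^2 - 7*d + 10) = (d - 2)*(d + 2)*(d - 5)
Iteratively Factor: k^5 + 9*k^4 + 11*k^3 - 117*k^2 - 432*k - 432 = (k + 3)*(k^4 + 6*k^3 - 7*k^2 - 96*k - 144) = (k - 4)*(k + 3)*(k^3 + 10*k^2 + 33*k + 36) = (k - 4)*(k + 3)^2*(k^2 + 7*k + 12) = (k - 4)*(k + 3)^3*(k + 4)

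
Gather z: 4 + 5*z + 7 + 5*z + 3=10*z + 14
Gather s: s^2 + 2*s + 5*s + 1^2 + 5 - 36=s^2 + 7*s - 30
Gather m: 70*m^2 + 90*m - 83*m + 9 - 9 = 70*m^2 + 7*m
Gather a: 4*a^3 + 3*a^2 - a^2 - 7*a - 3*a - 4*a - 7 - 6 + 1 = 4*a^3 + 2*a^2 - 14*a - 12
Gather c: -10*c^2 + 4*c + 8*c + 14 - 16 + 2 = -10*c^2 + 12*c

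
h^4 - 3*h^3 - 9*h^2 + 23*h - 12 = (h - 4)*(h - 1)^2*(h + 3)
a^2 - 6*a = a*(a - 6)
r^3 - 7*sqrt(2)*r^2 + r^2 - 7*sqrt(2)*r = r*(r + 1)*(r - 7*sqrt(2))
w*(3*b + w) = 3*b*w + w^2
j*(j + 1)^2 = j^3 + 2*j^2 + j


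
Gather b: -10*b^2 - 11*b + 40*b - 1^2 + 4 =-10*b^2 + 29*b + 3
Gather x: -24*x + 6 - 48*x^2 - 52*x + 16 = -48*x^2 - 76*x + 22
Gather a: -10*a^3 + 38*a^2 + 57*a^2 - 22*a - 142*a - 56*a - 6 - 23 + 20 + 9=-10*a^3 + 95*a^2 - 220*a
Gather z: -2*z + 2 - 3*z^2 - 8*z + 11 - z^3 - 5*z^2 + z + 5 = -z^3 - 8*z^2 - 9*z + 18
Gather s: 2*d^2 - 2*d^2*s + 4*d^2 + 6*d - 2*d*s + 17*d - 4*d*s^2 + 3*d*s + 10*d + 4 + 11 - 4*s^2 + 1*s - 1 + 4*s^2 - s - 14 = 6*d^2 - 4*d*s^2 + 33*d + s*(-2*d^2 + d)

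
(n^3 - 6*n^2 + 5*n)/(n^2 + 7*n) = (n^2 - 6*n + 5)/(n + 7)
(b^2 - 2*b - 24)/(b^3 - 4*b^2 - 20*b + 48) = 1/(b - 2)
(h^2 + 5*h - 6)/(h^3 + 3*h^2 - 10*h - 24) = (h^2 + 5*h - 6)/(h^3 + 3*h^2 - 10*h - 24)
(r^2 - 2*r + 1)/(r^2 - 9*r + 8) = (r - 1)/(r - 8)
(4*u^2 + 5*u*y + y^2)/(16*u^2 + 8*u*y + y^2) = (u + y)/(4*u + y)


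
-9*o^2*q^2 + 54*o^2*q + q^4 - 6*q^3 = q*(-3*o + q)*(3*o + q)*(q - 6)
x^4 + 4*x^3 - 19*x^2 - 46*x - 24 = (x - 4)*(x + 1)^2*(x + 6)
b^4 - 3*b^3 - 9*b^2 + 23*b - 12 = (b - 4)*(b - 1)^2*(b + 3)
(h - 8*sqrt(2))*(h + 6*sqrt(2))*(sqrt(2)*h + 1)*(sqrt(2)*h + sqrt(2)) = 2*h^4 - 3*sqrt(2)*h^3 + 2*h^3 - 196*h^2 - 3*sqrt(2)*h^2 - 196*h - 96*sqrt(2)*h - 96*sqrt(2)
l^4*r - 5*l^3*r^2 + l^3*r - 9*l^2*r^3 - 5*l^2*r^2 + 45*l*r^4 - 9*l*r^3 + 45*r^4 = (l - 5*r)*(l - 3*r)*(l + 3*r)*(l*r + r)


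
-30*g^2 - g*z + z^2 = (-6*g + z)*(5*g + z)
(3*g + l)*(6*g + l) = 18*g^2 + 9*g*l + l^2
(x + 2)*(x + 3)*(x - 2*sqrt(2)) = x^3 - 2*sqrt(2)*x^2 + 5*x^2 - 10*sqrt(2)*x + 6*x - 12*sqrt(2)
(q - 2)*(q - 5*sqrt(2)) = q^2 - 5*sqrt(2)*q - 2*q + 10*sqrt(2)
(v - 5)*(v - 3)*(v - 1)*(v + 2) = v^4 - 7*v^3 + 5*v^2 + 31*v - 30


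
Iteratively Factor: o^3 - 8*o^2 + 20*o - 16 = (o - 2)*(o^2 - 6*o + 8) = (o - 2)^2*(o - 4)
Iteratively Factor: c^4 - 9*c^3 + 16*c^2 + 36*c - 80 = (c - 5)*(c^3 - 4*c^2 - 4*c + 16) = (c - 5)*(c + 2)*(c^2 - 6*c + 8) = (c - 5)*(c - 2)*(c + 2)*(c - 4)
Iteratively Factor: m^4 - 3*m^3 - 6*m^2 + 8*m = (m)*(m^3 - 3*m^2 - 6*m + 8) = m*(m + 2)*(m^2 - 5*m + 4) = m*(m - 1)*(m + 2)*(m - 4)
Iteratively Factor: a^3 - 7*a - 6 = (a + 1)*(a^2 - a - 6) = (a + 1)*(a + 2)*(a - 3)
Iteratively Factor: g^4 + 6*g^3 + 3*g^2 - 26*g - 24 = (g + 1)*(g^3 + 5*g^2 - 2*g - 24) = (g - 2)*(g + 1)*(g^2 + 7*g + 12) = (g - 2)*(g + 1)*(g + 3)*(g + 4)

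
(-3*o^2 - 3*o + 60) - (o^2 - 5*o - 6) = -4*o^2 + 2*o + 66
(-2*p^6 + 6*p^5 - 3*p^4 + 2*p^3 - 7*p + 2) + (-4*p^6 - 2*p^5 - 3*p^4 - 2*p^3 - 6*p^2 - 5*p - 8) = -6*p^6 + 4*p^5 - 6*p^4 - 6*p^2 - 12*p - 6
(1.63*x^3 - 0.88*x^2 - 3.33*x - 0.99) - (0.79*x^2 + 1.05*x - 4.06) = 1.63*x^3 - 1.67*x^2 - 4.38*x + 3.07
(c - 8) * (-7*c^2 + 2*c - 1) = -7*c^3 + 58*c^2 - 17*c + 8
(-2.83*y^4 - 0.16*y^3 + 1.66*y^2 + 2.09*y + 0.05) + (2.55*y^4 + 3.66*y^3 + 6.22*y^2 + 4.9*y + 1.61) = -0.28*y^4 + 3.5*y^3 + 7.88*y^2 + 6.99*y + 1.66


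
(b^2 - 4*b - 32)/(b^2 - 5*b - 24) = (b + 4)/(b + 3)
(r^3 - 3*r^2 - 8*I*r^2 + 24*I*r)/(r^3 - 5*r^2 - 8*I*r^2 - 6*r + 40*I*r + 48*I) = r*(r - 3)/(r^2 - 5*r - 6)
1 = 1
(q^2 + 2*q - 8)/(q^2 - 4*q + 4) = (q + 4)/(q - 2)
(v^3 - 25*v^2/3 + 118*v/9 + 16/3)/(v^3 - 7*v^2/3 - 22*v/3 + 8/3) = (9*v^3 - 75*v^2 + 118*v + 48)/(3*(3*v^3 - 7*v^2 - 22*v + 8))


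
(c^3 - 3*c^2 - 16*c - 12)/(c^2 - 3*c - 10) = (c^2 - 5*c - 6)/(c - 5)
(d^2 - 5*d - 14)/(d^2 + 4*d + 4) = (d - 7)/(d + 2)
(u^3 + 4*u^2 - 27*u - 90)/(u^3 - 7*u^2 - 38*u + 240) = (u + 3)/(u - 8)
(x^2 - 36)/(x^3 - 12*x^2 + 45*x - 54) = (x + 6)/(x^2 - 6*x + 9)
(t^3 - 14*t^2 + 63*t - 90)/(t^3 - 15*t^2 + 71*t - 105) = (t - 6)/(t - 7)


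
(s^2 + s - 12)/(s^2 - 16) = (s - 3)/(s - 4)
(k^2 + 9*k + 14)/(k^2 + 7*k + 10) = (k + 7)/(k + 5)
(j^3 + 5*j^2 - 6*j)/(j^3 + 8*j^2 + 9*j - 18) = j/(j + 3)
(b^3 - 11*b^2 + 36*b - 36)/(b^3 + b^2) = (b^3 - 11*b^2 + 36*b - 36)/(b^2*(b + 1))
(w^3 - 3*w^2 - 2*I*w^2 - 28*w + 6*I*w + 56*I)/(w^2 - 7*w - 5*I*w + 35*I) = (w^2 + 2*w*(2 - I) - 8*I)/(w - 5*I)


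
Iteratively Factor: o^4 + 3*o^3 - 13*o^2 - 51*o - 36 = (o + 3)*(o^3 - 13*o - 12) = (o - 4)*(o + 3)*(o^2 + 4*o + 3) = (o - 4)*(o + 1)*(o + 3)*(o + 3)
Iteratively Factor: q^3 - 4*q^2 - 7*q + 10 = (q + 2)*(q^2 - 6*q + 5) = (q - 5)*(q + 2)*(q - 1)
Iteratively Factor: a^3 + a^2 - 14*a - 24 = (a + 3)*(a^2 - 2*a - 8) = (a + 2)*(a + 3)*(a - 4)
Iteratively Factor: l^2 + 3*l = (l)*(l + 3)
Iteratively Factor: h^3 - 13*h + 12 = (h - 3)*(h^2 + 3*h - 4) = (h - 3)*(h - 1)*(h + 4)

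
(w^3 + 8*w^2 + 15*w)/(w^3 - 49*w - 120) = w/(w - 8)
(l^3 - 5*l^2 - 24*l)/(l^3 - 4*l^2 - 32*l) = (l + 3)/(l + 4)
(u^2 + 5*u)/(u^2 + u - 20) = u/(u - 4)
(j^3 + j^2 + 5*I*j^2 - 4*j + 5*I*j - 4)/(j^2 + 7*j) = (j^3 + j^2*(1 + 5*I) + j*(-4 + 5*I) - 4)/(j*(j + 7))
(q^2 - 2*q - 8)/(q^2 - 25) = (q^2 - 2*q - 8)/(q^2 - 25)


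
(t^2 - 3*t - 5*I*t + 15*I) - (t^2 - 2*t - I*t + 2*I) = -t - 4*I*t + 13*I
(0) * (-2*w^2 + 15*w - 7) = 0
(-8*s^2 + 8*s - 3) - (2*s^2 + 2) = -10*s^2 + 8*s - 5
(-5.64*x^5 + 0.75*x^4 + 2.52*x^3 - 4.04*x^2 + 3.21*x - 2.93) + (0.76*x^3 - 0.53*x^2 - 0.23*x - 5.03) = -5.64*x^5 + 0.75*x^4 + 3.28*x^3 - 4.57*x^2 + 2.98*x - 7.96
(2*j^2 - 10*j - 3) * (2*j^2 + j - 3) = 4*j^4 - 18*j^3 - 22*j^2 + 27*j + 9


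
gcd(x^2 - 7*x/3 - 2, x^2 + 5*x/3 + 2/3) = x + 2/3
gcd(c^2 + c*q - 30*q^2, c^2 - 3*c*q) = 1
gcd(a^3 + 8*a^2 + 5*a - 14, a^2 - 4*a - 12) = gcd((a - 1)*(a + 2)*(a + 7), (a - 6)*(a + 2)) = a + 2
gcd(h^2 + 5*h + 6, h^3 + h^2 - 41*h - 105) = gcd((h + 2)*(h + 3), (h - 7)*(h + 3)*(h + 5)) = h + 3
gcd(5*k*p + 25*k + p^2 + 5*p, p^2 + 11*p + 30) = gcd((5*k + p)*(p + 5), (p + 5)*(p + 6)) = p + 5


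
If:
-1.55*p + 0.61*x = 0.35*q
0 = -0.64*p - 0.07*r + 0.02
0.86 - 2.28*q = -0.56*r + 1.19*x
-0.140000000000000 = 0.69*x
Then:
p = -0.42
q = 1.49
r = 4.08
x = -0.20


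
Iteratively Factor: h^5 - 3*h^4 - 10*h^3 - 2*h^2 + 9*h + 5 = (h - 1)*(h^4 - 2*h^3 - 12*h^2 - 14*h - 5) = (h - 1)*(h + 1)*(h^3 - 3*h^2 - 9*h - 5) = (h - 5)*(h - 1)*(h + 1)*(h^2 + 2*h + 1) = (h - 5)*(h - 1)*(h + 1)^2*(h + 1)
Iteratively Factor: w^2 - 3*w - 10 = (w - 5)*(w + 2)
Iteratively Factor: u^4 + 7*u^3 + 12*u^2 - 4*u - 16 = (u - 1)*(u^3 + 8*u^2 + 20*u + 16) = (u - 1)*(u + 4)*(u^2 + 4*u + 4) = (u - 1)*(u + 2)*(u + 4)*(u + 2)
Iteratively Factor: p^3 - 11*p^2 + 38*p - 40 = (p - 2)*(p^2 - 9*p + 20) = (p - 4)*(p - 2)*(p - 5)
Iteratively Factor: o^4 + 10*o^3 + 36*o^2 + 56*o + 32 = (o + 2)*(o^3 + 8*o^2 + 20*o + 16) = (o + 2)^2*(o^2 + 6*o + 8) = (o + 2)^2*(o + 4)*(o + 2)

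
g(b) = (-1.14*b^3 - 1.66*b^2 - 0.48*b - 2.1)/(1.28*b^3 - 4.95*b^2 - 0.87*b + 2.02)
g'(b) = (-3.84*b^2 + 9.9*b + 0.87)*(-1.14*b^3 - 1.66*b^2 - 0.48*b - 2.1)/(1.28*b^3 - 4.95*b^2 - 0.87*b + 2.02)^2 + (-3.42*b^2 - 3.32*b - 0.48)/(1.28*b^3 - 4.95*b^2 - 0.87*b + 2.02) = (-8.88178419700125e-16*b^5 + 7.7678*b^4 + 3.2124*b^3 + 0.2238*b^2 - 27.4964*b - 2.7966)/(1.6384*b^6 - 12.672*b^5 + 22.2753*b^4 + 13.7842*b^3 - 19.2411*b^2 - 3.5148*b + 4.0804)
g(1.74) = 1.81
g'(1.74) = 0.64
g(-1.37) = 0.17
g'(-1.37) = 0.62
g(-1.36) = 0.18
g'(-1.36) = 0.64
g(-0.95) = 0.80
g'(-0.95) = 3.67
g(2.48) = 2.79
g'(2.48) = 2.23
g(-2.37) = -0.12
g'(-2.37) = 0.16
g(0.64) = 14.80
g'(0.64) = -346.92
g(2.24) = 2.34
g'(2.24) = 1.56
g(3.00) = 4.66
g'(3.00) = 5.65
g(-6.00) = -0.42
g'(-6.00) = 0.05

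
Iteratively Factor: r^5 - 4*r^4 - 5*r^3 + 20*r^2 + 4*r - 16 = (r + 2)*(r^4 - 6*r^3 + 7*r^2 + 6*r - 8) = (r - 4)*(r + 2)*(r^3 - 2*r^2 - r + 2) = (r - 4)*(r - 1)*(r + 2)*(r^2 - r - 2) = (r - 4)*(r - 2)*(r - 1)*(r + 2)*(r + 1)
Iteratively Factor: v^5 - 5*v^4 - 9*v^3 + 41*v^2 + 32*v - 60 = (v + 2)*(v^4 - 7*v^3 + 5*v^2 + 31*v - 30) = (v - 5)*(v + 2)*(v^3 - 2*v^2 - 5*v + 6) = (v - 5)*(v - 3)*(v + 2)*(v^2 + v - 2) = (v - 5)*(v - 3)*(v + 2)^2*(v - 1)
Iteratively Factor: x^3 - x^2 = (x)*(x^2 - x) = x^2*(x - 1)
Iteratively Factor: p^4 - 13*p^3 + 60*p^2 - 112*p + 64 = (p - 4)*(p^3 - 9*p^2 + 24*p - 16) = (p - 4)*(p - 1)*(p^2 - 8*p + 16) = (p - 4)^2*(p - 1)*(p - 4)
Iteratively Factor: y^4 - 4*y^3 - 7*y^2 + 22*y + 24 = (y + 1)*(y^3 - 5*y^2 - 2*y + 24) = (y - 4)*(y + 1)*(y^2 - y - 6) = (y - 4)*(y - 3)*(y + 1)*(y + 2)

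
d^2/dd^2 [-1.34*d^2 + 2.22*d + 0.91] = -2.68000000000000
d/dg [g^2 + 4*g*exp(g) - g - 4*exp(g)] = 4*g*exp(g) + 2*g - 1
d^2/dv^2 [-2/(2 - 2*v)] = 2/(v - 1)^3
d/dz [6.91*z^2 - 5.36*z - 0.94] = 13.82*z - 5.36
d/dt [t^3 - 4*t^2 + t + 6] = 3*t^2 - 8*t + 1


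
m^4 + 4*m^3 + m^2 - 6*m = m*(m - 1)*(m + 2)*(m + 3)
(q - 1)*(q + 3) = q^2 + 2*q - 3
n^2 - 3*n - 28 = (n - 7)*(n + 4)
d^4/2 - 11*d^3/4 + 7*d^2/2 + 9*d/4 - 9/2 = (d/2 + 1/2)*(d - 3)*(d - 2)*(d - 3/2)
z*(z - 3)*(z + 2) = z^3 - z^2 - 6*z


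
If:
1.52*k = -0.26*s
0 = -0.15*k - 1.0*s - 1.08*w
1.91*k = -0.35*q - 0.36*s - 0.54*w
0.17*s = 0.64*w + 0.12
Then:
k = -0.03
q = 0.21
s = 0.16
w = -0.14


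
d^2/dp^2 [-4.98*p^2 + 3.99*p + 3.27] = -9.96000000000000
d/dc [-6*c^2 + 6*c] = 6 - 12*c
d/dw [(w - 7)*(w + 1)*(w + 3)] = 3*w^2 - 6*w - 25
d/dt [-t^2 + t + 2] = 1 - 2*t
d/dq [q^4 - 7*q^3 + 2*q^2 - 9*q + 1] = 4*q^3 - 21*q^2 + 4*q - 9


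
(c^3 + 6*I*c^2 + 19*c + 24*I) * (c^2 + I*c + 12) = c^5 + 7*I*c^4 + 25*c^3 + 115*I*c^2 + 204*c + 288*I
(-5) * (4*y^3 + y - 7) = -20*y^3 - 5*y + 35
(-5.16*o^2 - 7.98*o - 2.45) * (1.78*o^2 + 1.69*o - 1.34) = -9.1848*o^4 - 22.9248*o^3 - 10.9328*o^2 + 6.5527*o + 3.283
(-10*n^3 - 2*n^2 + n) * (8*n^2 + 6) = -80*n^5 - 16*n^4 - 52*n^3 - 12*n^2 + 6*n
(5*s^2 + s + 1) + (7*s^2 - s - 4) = 12*s^2 - 3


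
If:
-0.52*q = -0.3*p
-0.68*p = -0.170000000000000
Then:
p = 0.25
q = 0.14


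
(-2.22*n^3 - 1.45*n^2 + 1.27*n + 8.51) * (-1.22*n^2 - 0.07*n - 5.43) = 2.7084*n^5 + 1.9244*n^4 + 10.6067*n^3 - 2.5976*n^2 - 7.4918*n - 46.2093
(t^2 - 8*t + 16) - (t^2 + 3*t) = 16 - 11*t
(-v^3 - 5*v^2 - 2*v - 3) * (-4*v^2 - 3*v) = 4*v^5 + 23*v^4 + 23*v^3 + 18*v^2 + 9*v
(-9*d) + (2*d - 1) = -7*d - 1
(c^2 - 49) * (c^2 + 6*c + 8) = c^4 + 6*c^3 - 41*c^2 - 294*c - 392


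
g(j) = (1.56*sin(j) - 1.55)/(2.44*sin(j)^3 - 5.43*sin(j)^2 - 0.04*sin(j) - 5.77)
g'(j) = (1.56*sin(j) - 1.55)*(-7.32*sin(j)^2*cos(j) + 10.86*sin(j)*cos(j) + 0.04*cos(j))/(2.44*sin(j)^3 - 5.43*sin(j)^2 - 0.04*sin(j) - 5.77)^2 + 1.56*cos(j)/(2.44*sin(j)^3 - 5.43*sin(j)^2 - 0.04*sin(j) - 5.77)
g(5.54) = 0.29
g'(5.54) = 0.13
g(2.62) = 0.11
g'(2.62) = 0.25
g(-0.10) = 0.29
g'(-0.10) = -0.21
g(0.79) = 0.06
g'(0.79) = -0.16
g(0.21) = 0.20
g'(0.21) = -0.32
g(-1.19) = 0.24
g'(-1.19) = 0.07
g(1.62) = -0.00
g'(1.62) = 0.01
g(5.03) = 0.24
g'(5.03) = 0.06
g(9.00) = 0.14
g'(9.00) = 0.28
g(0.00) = 0.27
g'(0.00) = -0.27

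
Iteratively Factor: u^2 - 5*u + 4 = (u - 4)*(u - 1)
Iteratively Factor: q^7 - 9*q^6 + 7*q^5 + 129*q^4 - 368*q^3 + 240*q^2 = (q)*(q^6 - 9*q^5 + 7*q^4 + 129*q^3 - 368*q^2 + 240*q) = q*(q - 4)*(q^5 - 5*q^4 - 13*q^3 + 77*q^2 - 60*q) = q*(q - 4)*(q - 3)*(q^4 - 2*q^3 - 19*q^2 + 20*q) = q^2*(q - 4)*(q - 3)*(q^3 - 2*q^2 - 19*q + 20) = q^2*(q - 4)*(q - 3)*(q - 1)*(q^2 - q - 20) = q^2*(q - 5)*(q - 4)*(q - 3)*(q - 1)*(q + 4)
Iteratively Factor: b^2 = (b)*(b)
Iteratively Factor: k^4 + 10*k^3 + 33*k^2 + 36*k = (k + 3)*(k^3 + 7*k^2 + 12*k) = k*(k + 3)*(k^2 + 7*k + 12) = k*(k + 3)*(k + 4)*(k + 3)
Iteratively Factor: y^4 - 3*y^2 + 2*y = (y + 2)*(y^3 - 2*y^2 + y) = (y - 1)*(y + 2)*(y^2 - y) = y*(y - 1)*(y + 2)*(y - 1)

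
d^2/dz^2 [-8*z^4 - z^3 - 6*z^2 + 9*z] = -96*z^2 - 6*z - 12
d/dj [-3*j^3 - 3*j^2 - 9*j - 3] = -9*j^2 - 6*j - 9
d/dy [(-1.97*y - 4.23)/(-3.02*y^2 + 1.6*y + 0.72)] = (-5.9494*y^2 - 25.5492*y + 5.3496)/(9.1204*y^4 - 9.664*y^3 - 1.7888*y^2 + 2.304*y + 0.5184)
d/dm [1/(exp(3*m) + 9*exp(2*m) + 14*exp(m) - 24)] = (-3*exp(2*m) - 18*exp(m) - 14)*exp(m)/(exp(3*m) + 9*exp(2*m) + 14*exp(m) - 24)^2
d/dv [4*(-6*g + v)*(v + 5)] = -24*g + 8*v + 20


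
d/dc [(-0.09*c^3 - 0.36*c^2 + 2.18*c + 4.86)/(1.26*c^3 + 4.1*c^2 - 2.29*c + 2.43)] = (0.0846*c^4 - 5.0814*c^3 - 27.1405*c^2 - 41.6016*c + 16.4268)/(1.5876*c^6 + 10.332*c^5 + 11.0392*c^4 - 12.6544*c^3 + 25.1701*c^2 - 11.1294*c + 5.9049)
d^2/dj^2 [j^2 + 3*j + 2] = 2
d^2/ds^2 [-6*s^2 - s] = -12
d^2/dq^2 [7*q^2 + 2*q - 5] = 14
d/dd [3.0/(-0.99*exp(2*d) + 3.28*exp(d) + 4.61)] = (5.94*exp(d) - 9.84)*exp(d)/(-0.99*exp(2*d) + 3.28*exp(d) + 4.61)^2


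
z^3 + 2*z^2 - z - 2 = (z - 1)*(z + 1)*(z + 2)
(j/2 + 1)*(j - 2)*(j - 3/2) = j^3/2 - 3*j^2/4 - 2*j + 3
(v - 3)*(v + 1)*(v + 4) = v^3 + 2*v^2 - 11*v - 12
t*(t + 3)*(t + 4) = t^3 + 7*t^2 + 12*t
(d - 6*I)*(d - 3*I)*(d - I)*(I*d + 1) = I*d^4 + 11*d^3 - 37*I*d^2 - 45*d + 18*I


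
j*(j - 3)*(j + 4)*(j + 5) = j^4 + 6*j^3 - 7*j^2 - 60*j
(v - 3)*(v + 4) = v^2 + v - 12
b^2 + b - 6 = (b - 2)*(b + 3)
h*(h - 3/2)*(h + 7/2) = h^3 + 2*h^2 - 21*h/4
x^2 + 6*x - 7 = (x - 1)*(x + 7)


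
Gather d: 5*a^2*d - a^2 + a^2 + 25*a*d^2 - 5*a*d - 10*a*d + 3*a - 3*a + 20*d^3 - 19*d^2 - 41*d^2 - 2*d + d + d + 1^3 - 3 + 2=20*d^3 + d^2*(25*a - 60) + d*(5*a^2 - 15*a)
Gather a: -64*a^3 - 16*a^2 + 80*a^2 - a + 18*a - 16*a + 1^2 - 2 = -64*a^3 + 64*a^2 + a - 1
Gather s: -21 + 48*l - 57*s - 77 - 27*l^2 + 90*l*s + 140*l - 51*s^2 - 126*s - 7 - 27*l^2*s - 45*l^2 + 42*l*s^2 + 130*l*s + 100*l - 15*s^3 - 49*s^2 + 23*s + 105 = -72*l^2 + 288*l - 15*s^3 + s^2*(42*l - 100) + s*(-27*l^2 + 220*l - 160)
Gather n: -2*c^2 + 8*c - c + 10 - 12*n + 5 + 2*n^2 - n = -2*c^2 + 7*c + 2*n^2 - 13*n + 15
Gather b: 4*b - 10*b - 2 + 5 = 3 - 6*b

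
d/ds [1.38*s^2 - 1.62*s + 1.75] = 2.76*s - 1.62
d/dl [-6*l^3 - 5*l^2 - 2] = 2*l*(-9*l - 5)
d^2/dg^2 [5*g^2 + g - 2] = 10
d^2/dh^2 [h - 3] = 0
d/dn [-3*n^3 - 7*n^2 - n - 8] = -9*n^2 - 14*n - 1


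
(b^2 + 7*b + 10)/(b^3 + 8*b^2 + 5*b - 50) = (b + 2)/(b^2 + 3*b - 10)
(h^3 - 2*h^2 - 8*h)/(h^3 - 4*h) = (h - 4)/(h - 2)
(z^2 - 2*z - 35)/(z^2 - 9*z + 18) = (z^2 - 2*z - 35)/(z^2 - 9*z + 18)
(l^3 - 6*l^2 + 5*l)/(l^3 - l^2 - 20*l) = (l - 1)/(l + 4)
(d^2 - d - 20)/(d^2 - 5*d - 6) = (-d^2 + d + 20)/(-d^2 + 5*d + 6)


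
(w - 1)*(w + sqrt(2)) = w^2 - w + sqrt(2)*w - sqrt(2)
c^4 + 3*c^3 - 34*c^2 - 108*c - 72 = (c - 6)*(c + 1)*(c + 2)*(c + 6)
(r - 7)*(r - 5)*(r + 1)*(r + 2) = r^4 - 9*r^3 + r^2 + 81*r + 70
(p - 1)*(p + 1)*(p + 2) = p^3 + 2*p^2 - p - 2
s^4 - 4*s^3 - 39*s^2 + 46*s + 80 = (s - 8)*(s - 2)*(s + 1)*(s + 5)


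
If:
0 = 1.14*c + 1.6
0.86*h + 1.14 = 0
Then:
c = -1.40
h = -1.33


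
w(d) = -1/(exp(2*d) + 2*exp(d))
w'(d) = -(-2*exp(2*d) - 2*exp(d))/(exp(2*d) + 2*exp(d))^2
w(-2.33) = -4.90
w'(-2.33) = 5.13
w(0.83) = -0.10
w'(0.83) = 0.16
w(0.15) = -0.27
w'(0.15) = 0.37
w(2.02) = -0.01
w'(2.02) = 0.02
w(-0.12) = -0.39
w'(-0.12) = 0.51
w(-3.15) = -11.42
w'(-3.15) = 11.66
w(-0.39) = -0.55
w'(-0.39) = 0.69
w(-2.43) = -5.44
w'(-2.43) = 5.67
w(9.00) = 0.00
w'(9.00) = 0.00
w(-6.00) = -201.46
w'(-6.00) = 201.71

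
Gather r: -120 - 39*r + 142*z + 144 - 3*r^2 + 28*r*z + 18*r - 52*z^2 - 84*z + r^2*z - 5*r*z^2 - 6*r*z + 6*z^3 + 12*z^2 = r^2*(z - 3) + r*(-5*z^2 + 22*z - 21) + 6*z^3 - 40*z^2 + 58*z + 24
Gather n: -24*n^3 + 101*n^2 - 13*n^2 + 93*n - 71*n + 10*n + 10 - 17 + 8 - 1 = -24*n^3 + 88*n^2 + 32*n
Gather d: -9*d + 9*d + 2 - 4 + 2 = 0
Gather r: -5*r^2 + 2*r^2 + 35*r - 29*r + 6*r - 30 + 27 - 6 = -3*r^2 + 12*r - 9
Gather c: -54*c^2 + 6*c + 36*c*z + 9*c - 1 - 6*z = -54*c^2 + c*(36*z + 15) - 6*z - 1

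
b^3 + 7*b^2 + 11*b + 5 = (b + 1)^2*(b + 5)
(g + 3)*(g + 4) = g^2 + 7*g + 12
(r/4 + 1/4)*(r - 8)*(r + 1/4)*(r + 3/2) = r^4/4 - 21*r^3/16 - 159*r^2/32 - 133*r/32 - 3/4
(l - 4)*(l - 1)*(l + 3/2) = l^3 - 7*l^2/2 - 7*l/2 + 6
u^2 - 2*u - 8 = (u - 4)*(u + 2)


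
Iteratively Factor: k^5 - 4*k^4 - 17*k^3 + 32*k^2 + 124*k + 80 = (k + 2)*(k^4 - 6*k^3 - 5*k^2 + 42*k + 40) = (k - 5)*(k + 2)*(k^3 - k^2 - 10*k - 8) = (k - 5)*(k + 2)^2*(k^2 - 3*k - 4) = (k - 5)*(k + 1)*(k + 2)^2*(k - 4)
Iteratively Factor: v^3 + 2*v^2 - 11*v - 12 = (v + 1)*(v^2 + v - 12) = (v + 1)*(v + 4)*(v - 3)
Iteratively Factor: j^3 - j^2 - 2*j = (j + 1)*(j^2 - 2*j) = j*(j + 1)*(j - 2)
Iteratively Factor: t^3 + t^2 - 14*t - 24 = (t + 3)*(t^2 - 2*t - 8) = (t + 2)*(t + 3)*(t - 4)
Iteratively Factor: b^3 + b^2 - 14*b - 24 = (b - 4)*(b^2 + 5*b + 6) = (b - 4)*(b + 3)*(b + 2)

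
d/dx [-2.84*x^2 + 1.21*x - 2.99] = 1.21 - 5.68*x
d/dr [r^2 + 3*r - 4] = 2*r + 3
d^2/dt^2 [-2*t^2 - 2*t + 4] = -4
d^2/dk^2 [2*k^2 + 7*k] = 4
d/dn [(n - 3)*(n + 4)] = 2*n + 1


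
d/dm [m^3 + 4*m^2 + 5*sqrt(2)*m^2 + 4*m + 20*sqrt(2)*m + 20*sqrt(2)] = 3*m^2 + 8*m + 10*sqrt(2)*m + 4 + 20*sqrt(2)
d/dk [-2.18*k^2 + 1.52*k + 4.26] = 1.52 - 4.36*k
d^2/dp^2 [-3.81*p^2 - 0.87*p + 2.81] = -7.62000000000000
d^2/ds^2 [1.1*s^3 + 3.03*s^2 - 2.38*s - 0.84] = 6.6*s + 6.06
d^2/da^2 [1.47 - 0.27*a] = 0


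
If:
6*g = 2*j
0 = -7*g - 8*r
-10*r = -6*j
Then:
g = 0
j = 0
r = 0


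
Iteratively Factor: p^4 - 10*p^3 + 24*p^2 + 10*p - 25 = (p - 5)*(p^3 - 5*p^2 - p + 5) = (p - 5)*(p - 1)*(p^2 - 4*p - 5) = (p - 5)*(p - 1)*(p + 1)*(p - 5)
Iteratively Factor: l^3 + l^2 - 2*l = (l)*(l^2 + l - 2) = l*(l + 2)*(l - 1)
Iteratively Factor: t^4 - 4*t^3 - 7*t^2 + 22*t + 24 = (t + 2)*(t^3 - 6*t^2 + 5*t + 12) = (t + 1)*(t + 2)*(t^2 - 7*t + 12) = (t - 4)*(t + 1)*(t + 2)*(t - 3)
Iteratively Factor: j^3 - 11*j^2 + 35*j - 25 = (j - 5)*(j^2 - 6*j + 5) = (j - 5)^2*(j - 1)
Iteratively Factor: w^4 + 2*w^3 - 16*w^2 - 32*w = (w - 4)*(w^3 + 6*w^2 + 8*w) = w*(w - 4)*(w^2 + 6*w + 8) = w*(w - 4)*(w + 2)*(w + 4)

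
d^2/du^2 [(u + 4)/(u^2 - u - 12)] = 2*(3*(-u - 1)*(-u^2 + u + 12) - (u + 4)*(2*u - 1)^2)/(-u^2 + u + 12)^3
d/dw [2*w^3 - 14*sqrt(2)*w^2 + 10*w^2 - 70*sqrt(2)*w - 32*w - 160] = 6*w^2 - 28*sqrt(2)*w + 20*w - 70*sqrt(2) - 32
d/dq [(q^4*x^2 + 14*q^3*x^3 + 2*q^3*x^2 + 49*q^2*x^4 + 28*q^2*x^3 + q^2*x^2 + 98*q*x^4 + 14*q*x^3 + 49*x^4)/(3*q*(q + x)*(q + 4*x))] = x^2*(q^6 + 10*q^5*x + 33*q^4*x^2 - 18*q^4*x - q^4 + 112*q^3*x^3 - 180*q^3*x^2 - 28*q^3*x + 196*q^2*x^4 - 378*q^2*x^3 - 213*q^2*x^2 - 490*q*x^3 - 196*x^4)/(3*q^2*(q^4 + 10*q^3*x + 33*q^2*x^2 + 40*q*x^3 + 16*x^4))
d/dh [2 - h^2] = -2*h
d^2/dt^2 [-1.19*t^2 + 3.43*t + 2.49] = -2.38000000000000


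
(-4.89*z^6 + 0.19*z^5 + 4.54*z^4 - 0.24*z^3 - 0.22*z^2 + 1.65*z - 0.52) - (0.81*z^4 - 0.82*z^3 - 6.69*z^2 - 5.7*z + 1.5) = -4.89*z^6 + 0.19*z^5 + 3.73*z^4 + 0.58*z^3 + 6.47*z^2 + 7.35*z - 2.02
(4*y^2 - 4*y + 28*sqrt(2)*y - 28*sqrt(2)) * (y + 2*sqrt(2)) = 4*y^3 - 4*y^2 + 36*sqrt(2)*y^2 - 36*sqrt(2)*y + 112*y - 112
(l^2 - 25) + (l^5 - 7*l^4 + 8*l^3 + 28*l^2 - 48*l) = l^5 - 7*l^4 + 8*l^3 + 29*l^2 - 48*l - 25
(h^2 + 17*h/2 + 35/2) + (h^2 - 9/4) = 2*h^2 + 17*h/2 + 61/4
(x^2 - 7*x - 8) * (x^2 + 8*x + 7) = x^4 + x^3 - 57*x^2 - 113*x - 56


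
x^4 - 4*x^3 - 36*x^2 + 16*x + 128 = (x - 8)*(x - 2)*(x + 2)*(x + 4)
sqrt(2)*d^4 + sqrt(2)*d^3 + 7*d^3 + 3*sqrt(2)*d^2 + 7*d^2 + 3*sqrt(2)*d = d*(d + 1)*(d + 3*sqrt(2))*(sqrt(2)*d + 1)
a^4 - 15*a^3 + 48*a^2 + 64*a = a*(a - 8)^2*(a + 1)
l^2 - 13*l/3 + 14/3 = (l - 7/3)*(l - 2)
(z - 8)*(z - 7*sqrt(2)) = z^2 - 7*sqrt(2)*z - 8*z + 56*sqrt(2)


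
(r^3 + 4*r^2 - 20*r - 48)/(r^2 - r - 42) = (r^2 - 2*r - 8)/(r - 7)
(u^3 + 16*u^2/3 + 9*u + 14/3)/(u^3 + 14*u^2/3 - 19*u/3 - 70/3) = (3*u^2 + 10*u + 7)/(3*u^2 + 8*u - 35)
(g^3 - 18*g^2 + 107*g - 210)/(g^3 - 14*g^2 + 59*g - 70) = (g - 6)/(g - 2)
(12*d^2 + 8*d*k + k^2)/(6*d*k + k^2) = (2*d + k)/k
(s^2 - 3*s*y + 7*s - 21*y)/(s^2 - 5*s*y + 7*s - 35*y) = (-s + 3*y)/(-s + 5*y)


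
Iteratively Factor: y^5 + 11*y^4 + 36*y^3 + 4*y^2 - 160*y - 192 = (y + 2)*(y^4 + 9*y^3 + 18*y^2 - 32*y - 96) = (y - 2)*(y + 2)*(y^3 + 11*y^2 + 40*y + 48) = (y - 2)*(y + 2)*(y + 4)*(y^2 + 7*y + 12) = (y - 2)*(y + 2)*(y + 3)*(y + 4)*(y + 4)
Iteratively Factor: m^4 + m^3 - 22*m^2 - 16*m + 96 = (m - 4)*(m^3 + 5*m^2 - 2*m - 24) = (m - 4)*(m - 2)*(m^2 + 7*m + 12) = (m - 4)*(m - 2)*(m + 4)*(m + 3)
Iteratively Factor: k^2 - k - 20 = (k + 4)*(k - 5)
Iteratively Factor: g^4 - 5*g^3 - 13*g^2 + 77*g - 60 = (g - 3)*(g^3 - 2*g^2 - 19*g + 20) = (g - 3)*(g + 4)*(g^2 - 6*g + 5) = (g - 5)*(g - 3)*(g + 4)*(g - 1)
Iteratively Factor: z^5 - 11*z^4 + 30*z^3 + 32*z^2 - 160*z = (z - 4)*(z^4 - 7*z^3 + 2*z^2 + 40*z) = (z - 4)^2*(z^3 - 3*z^2 - 10*z) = z*(z - 4)^2*(z^2 - 3*z - 10) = z*(z - 4)^2*(z + 2)*(z - 5)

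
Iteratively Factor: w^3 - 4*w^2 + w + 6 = (w - 3)*(w^2 - w - 2) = (w - 3)*(w - 2)*(w + 1)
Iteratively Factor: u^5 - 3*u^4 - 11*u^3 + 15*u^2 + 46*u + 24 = (u + 1)*(u^4 - 4*u^3 - 7*u^2 + 22*u + 24) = (u + 1)*(u + 2)*(u^3 - 6*u^2 + 5*u + 12) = (u - 3)*(u + 1)*(u + 2)*(u^2 - 3*u - 4) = (u - 4)*(u - 3)*(u + 1)*(u + 2)*(u + 1)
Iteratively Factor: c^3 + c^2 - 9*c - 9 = (c - 3)*(c^2 + 4*c + 3) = (c - 3)*(c + 3)*(c + 1)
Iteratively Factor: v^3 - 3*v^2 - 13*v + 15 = (v + 3)*(v^2 - 6*v + 5) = (v - 1)*(v + 3)*(v - 5)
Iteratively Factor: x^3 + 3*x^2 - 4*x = (x)*(x^2 + 3*x - 4) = x*(x + 4)*(x - 1)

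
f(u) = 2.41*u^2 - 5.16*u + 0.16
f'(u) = 4.82*u - 5.16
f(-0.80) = 5.83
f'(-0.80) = -9.02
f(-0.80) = 5.83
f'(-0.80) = -9.02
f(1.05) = -2.60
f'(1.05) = -0.10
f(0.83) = -2.46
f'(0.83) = -1.16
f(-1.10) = 8.75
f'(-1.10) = -10.46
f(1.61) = -1.90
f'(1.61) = 2.60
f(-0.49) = 3.27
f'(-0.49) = -7.52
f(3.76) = 14.83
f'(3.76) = 12.96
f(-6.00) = 117.88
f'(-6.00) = -34.08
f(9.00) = 148.93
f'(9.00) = 38.22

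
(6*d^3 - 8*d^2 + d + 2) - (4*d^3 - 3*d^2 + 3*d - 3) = 2*d^3 - 5*d^2 - 2*d + 5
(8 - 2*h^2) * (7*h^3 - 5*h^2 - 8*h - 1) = -14*h^5 + 10*h^4 + 72*h^3 - 38*h^2 - 64*h - 8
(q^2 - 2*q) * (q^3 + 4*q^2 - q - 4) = q^5 + 2*q^4 - 9*q^3 - 2*q^2 + 8*q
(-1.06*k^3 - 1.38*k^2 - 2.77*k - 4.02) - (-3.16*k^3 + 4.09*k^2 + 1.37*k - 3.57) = 2.1*k^3 - 5.47*k^2 - 4.14*k - 0.45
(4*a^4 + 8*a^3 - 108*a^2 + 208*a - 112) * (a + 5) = 4*a^5 + 28*a^4 - 68*a^3 - 332*a^2 + 928*a - 560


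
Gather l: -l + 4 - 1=3 - l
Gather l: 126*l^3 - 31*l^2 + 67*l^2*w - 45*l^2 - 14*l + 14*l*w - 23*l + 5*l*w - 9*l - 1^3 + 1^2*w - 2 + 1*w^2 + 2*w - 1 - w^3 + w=126*l^3 + l^2*(67*w - 76) + l*(19*w - 46) - w^3 + w^2 + 4*w - 4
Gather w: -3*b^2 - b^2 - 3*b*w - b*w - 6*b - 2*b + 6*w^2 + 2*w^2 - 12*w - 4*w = -4*b^2 - 8*b + 8*w^2 + w*(-4*b - 16)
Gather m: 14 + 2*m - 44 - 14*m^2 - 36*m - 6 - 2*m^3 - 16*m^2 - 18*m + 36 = -2*m^3 - 30*m^2 - 52*m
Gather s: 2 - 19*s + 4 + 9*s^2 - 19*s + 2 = 9*s^2 - 38*s + 8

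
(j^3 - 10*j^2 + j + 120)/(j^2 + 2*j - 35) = (j^2 - 5*j - 24)/(j + 7)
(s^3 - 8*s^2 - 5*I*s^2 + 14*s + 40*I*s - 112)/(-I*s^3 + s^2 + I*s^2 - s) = (I*s^3 + s^2*(5 - 8*I) + 2*s*(-20 + 7*I) - 112*I)/(s*(s^2 + s*(-1 + I) - I))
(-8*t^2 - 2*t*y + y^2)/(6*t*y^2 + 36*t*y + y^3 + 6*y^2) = (-8*t^2 - 2*t*y + y^2)/(y*(6*t*y + 36*t + y^2 + 6*y))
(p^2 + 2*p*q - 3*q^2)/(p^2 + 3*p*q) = (p - q)/p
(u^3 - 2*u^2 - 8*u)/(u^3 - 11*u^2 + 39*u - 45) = u*(u^2 - 2*u - 8)/(u^3 - 11*u^2 + 39*u - 45)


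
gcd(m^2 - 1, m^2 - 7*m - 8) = m + 1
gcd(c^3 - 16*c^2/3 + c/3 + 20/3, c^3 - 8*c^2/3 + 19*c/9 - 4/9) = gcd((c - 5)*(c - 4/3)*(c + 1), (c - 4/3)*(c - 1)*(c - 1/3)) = c - 4/3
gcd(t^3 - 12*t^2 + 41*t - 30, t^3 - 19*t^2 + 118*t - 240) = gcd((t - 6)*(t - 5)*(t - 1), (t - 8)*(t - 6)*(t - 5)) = t^2 - 11*t + 30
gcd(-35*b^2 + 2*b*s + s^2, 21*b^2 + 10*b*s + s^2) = 7*b + s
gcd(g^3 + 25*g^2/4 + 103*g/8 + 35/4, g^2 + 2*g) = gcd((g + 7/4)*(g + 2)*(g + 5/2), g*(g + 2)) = g + 2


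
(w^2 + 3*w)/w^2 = (w + 3)/w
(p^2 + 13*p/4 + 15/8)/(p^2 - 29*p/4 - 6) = (p + 5/2)/(p - 8)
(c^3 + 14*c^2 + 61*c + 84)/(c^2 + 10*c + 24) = (c^2 + 10*c + 21)/(c + 6)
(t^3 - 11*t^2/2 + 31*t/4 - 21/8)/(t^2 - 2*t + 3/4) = t - 7/2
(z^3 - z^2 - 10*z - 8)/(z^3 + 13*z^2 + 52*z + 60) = (z^2 - 3*z - 4)/(z^2 + 11*z + 30)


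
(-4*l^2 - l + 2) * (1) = -4*l^2 - l + 2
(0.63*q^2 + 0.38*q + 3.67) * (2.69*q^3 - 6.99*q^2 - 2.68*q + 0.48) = 1.6947*q^5 - 3.3815*q^4 + 5.5277*q^3 - 26.3693*q^2 - 9.6532*q + 1.7616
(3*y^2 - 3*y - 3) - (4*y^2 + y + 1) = -y^2 - 4*y - 4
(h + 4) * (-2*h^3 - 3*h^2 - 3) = -2*h^4 - 11*h^3 - 12*h^2 - 3*h - 12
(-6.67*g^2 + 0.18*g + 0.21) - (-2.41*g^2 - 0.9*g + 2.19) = -4.26*g^2 + 1.08*g - 1.98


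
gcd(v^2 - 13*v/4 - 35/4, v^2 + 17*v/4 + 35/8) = v + 7/4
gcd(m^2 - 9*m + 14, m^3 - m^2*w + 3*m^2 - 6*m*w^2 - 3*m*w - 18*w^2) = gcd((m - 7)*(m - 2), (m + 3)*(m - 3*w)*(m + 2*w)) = 1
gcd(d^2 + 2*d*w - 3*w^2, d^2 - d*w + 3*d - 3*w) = -d + w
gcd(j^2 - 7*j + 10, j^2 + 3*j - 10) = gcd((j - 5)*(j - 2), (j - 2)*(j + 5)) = j - 2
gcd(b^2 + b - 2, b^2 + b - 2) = b^2 + b - 2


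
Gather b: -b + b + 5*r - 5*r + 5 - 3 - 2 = 0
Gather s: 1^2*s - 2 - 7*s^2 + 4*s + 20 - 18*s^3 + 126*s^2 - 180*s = -18*s^3 + 119*s^2 - 175*s + 18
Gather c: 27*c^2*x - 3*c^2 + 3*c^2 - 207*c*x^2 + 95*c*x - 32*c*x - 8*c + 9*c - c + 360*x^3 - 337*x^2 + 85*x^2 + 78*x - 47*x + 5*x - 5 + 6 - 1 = 27*c^2*x + c*(-207*x^2 + 63*x) + 360*x^3 - 252*x^2 + 36*x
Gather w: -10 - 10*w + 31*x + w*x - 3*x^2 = w*(x - 10) - 3*x^2 + 31*x - 10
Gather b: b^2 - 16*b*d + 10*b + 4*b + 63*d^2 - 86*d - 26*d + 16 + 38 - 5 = b^2 + b*(14 - 16*d) + 63*d^2 - 112*d + 49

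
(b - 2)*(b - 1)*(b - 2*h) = b^3 - 2*b^2*h - 3*b^2 + 6*b*h + 2*b - 4*h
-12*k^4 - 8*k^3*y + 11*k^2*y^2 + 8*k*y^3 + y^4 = (-k + y)*(k + y)*(2*k + y)*(6*k + y)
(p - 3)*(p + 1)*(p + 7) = p^3 + 5*p^2 - 17*p - 21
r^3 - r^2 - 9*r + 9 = (r - 3)*(r - 1)*(r + 3)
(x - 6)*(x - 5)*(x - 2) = x^3 - 13*x^2 + 52*x - 60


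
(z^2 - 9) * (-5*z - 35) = -5*z^3 - 35*z^2 + 45*z + 315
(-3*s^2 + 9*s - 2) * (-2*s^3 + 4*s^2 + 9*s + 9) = 6*s^5 - 30*s^4 + 13*s^3 + 46*s^2 + 63*s - 18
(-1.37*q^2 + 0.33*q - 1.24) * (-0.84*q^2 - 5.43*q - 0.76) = 1.1508*q^4 + 7.1619*q^3 + 0.2909*q^2 + 6.4824*q + 0.9424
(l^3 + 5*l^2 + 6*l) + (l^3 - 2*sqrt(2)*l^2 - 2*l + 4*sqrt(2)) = 2*l^3 - 2*sqrt(2)*l^2 + 5*l^2 + 4*l + 4*sqrt(2)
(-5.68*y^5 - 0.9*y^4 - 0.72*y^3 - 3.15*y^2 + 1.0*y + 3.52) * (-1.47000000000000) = 8.3496*y^5 + 1.323*y^4 + 1.0584*y^3 + 4.6305*y^2 - 1.47*y - 5.1744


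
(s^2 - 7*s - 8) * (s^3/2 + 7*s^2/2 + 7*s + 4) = s^5/2 - 43*s^3/2 - 73*s^2 - 84*s - 32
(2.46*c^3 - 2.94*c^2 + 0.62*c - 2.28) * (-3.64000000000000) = -8.9544*c^3 + 10.7016*c^2 - 2.2568*c + 8.2992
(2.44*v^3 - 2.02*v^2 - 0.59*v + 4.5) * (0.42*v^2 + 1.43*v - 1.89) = 1.0248*v^5 + 2.6408*v^4 - 7.748*v^3 + 4.8641*v^2 + 7.5501*v - 8.505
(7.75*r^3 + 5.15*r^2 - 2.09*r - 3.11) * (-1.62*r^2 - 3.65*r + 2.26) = -12.555*r^5 - 36.6305*r^4 + 2.1033*r^3 + 24.3057*r^2 + 6.6281*r - 7.0286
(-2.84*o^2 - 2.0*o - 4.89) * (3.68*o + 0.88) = -10.4512*o^3 - 9.8592*o^2 - 19.7552*o - 4.3032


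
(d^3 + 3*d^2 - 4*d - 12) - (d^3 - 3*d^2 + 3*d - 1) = 6*d^2 - 7*d - 11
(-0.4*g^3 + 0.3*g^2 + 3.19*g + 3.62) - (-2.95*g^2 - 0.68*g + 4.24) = -0.4*g^3 + 3.25*g^2 + 3.87*g - 0.62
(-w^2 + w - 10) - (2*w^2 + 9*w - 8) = -3*w^2 - 8*w - 2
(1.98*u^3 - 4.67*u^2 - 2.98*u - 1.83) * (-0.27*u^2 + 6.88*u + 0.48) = -0.5346*u^5 + 14.8833*u^4 - 30.3746*u^3 - 22.2499*u^2 - 14.0208*u - 0.8784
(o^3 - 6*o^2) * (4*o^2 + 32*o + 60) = 4*o^5 + 8*o^4 - 132*o^3 - 360*o^2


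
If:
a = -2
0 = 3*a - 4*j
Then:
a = -2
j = -3/2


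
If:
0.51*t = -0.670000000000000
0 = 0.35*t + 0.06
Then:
No Solution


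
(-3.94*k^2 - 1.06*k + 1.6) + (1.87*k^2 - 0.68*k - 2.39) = -2.07*k^2 - 1.74*k - 0.79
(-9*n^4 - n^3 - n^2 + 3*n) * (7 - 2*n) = 18*n^5 - 61*n^4 - 5*n^3 - 13*n^2 + 21*n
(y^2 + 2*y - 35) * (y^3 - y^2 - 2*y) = y^5 + y^4 - 39*y^3 + 31*y^2 + 70*y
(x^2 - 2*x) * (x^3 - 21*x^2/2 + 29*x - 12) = x^5 - 25*x^4/2 + 50*x^3 - 70*x^2 + 24*x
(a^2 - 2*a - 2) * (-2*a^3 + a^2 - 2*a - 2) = -2*a^5 + 5*a^4 + 8*a + 4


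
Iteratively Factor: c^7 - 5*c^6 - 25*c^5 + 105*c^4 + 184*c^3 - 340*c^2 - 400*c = (c - 2)*(c^6 - 3*c^5 - 31*c^4 + 43*c^3 + 270*c^2 + 200*c) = (c - 2)*(c + 1)*(c^5 - 4*c^4 - 27*c^3 + 70*c^2 + 200*c) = (c - 2)*(c + 1)*(c + 4)*(c^4 - 8*c^3 + 5*c^2 + 50*c) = (c - 2)*(c + 1)*(c + 2)*(c + 4)*(c^3 - 10*c^2 + 25*c) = (c - 5)*(c - 2)*(c + 1)*(c + 2)*(c + 4)*(c^2 - 5*c) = c*(c - 5)*(c - 2)*(c + 1)*(c + 2)*(c + 4)*(c - 5)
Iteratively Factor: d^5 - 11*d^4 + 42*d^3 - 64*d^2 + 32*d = (d - 1)*(d^4 - 10*d^3 + 32*d^2 - 32*d) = d*(d - 1)*(d^3 - 10*d^2 + 32*d - 32) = d*(d - 4)*(d - 1)*(d^2 - 6*d + 8) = d*(d - 4)^2*(d - 1)*(d - 2)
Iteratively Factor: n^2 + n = (n)*(n + 1)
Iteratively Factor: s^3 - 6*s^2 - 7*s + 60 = (s - 4)*(s^2 - 2*s - 15) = (s - 4)*(s + 3)*(s - 5)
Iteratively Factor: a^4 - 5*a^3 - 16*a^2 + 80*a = (a + 4)*(a^3 - 9*a^2 + 20*a) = (a - 4)*(a + 4)*(a^2 - 5*a) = (a - 5)*(a - 4)*(a + 4)*(a)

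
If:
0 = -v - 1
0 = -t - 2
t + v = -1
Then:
No Solution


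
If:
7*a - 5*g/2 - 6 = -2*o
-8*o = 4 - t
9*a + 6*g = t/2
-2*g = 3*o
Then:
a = 358/571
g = -240/571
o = 160/571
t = 3564/571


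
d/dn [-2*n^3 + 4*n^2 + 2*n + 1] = -6*n^2 + 8*n + 2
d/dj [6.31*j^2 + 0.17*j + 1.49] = 12.62*j + 0.17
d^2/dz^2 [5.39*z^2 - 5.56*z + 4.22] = 10.7800000000000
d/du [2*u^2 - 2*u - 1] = 4*u - 2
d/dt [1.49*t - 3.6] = 1.49000000000000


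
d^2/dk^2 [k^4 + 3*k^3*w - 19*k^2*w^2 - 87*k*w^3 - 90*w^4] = 12*k^2 + 18*k*w - 38*w^2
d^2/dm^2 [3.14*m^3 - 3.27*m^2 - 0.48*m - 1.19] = 18.84*m - 6.54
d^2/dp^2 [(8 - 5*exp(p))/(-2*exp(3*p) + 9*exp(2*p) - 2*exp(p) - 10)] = (80*exp(6*p) - 558*exp(5*p) + 1909*exp(4*p) - 3866*exp(3*p) + 4572*exp(2*p) - 3012*exp(p) + 660)*exp(p)/(8*exp(9*p) - 108*exp(8*p) + 510*exp(7*p) - 825*exp(6*p) - 570*exp(5*p) + 2562*exp(4*p) - 472*exp(3*p) - 2580*exp(2*p) + 600*exp(p) + 1000)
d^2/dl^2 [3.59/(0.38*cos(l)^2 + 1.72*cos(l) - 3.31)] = (-2.073584*(1 - cos(l)^2)^2 - 18.771392*cos(l)^3 - 29.719456*cos(l)^2 + 2.439046*cos(l) + 2.93303*cos(3*l) + 32.3459)/(0.38*cos(l)^2 + 1.72*cos(l) - 3.31)^3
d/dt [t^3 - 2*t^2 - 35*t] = 3*t^2 - 4*t - 35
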